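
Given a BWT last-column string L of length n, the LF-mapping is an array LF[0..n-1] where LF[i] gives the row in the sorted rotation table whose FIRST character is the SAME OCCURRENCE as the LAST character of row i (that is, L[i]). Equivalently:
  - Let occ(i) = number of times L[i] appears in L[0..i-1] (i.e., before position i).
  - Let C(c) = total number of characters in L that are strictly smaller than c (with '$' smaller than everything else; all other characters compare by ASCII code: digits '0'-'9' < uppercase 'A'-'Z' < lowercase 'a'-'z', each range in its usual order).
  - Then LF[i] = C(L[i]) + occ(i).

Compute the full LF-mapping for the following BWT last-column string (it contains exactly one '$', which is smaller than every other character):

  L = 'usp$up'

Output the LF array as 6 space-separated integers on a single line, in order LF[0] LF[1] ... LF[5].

Answer: 4 3 1 0 5 2

Derivation:
Char counts: '$':1, 'p':2, 's':1, 'u':2
C (first-col start): C('$')=0, C('p')=1, C('s')=3, C('u')=4
L[0]='u': occ=0, LF[0]=C('u')+0=4+0=4
L[1]='s': occ=0, LF[1]=C('s')+0=3+0=3
L[2]='p': occ=0, LF[2]=C('p')+0=1+0=1
L[3]='$': occ=0, LF[3]=C('$')+0=0+0=0
L[4]='u': occ=1, LF[4]=C('u')+1=4+1=5
L[5]='p': occ=1, LF[5]=C('p')+1=1+1=2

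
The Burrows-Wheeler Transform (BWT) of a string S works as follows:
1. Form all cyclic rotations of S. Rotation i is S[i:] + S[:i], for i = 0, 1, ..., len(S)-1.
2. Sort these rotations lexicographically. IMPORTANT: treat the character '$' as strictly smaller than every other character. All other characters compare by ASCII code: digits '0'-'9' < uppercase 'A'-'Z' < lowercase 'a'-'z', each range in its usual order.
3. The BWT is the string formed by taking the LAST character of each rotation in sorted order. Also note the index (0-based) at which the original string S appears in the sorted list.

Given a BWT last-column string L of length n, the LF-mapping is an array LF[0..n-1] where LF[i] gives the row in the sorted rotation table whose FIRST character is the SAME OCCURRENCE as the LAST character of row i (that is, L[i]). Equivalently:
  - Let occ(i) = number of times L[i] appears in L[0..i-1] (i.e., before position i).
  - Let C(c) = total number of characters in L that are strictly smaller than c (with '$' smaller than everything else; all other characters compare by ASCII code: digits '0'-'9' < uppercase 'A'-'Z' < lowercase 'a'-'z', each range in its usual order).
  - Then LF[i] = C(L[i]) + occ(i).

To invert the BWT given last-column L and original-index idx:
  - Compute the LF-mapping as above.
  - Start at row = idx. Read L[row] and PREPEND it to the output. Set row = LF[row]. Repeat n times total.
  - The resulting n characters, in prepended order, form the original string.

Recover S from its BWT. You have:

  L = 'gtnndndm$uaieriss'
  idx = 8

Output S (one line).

LF mapping: 5 15 9 10 2 11 3 8 0 16 1 6 4 12 7 13 14
Walk LF starting at row 8, prepending L[row]:
  step 1: row=8, L[8]='$', prepend. Next row=LF[8]=0
  step 2: row=0, L[0]='g', prepend. Next row=LF[0]=5
  step 3: row=5, L[5]='n', prepend. Next row=LF[5]=11
  step 4: row=11, L[11]='i', prepend. Next row=LF[11]=6
  step 5: row=6, L[6]='d', prepend. Next row=LF[6]=3
  step 6: row=3, L[3]='n', prepend. Next row=LF[3]=10
  step 7: row=10, L[10]='a', prepend. Next row=LF[10]=1
  step 8: row=1, L[1]='t', prepend. Next row=LF[1]=15
  step 9: row=15, L[15]='s', prepend. Next row=LF[15]=13
  step 10: row=13, L[13]='r', prepend. Next row=LF[13]=12
  step 11: row=12, L[12]='e', prepend. Next row=LF[12]=4
  step 12: row=4, L[4]='d', prepend. Next row=LF[4]=2
  step 13: row=2, L[2]='n', prepend. Next row=LF[2]=9
  step 14: row=9, L[9]='u', prepend. Next row=LF[9]=16
  step 15: row=16, L[16]='s', prepend. Next row=LF[16]=14
  step 16: row=14, L[14]='i', prepend. Next row=LF[14]=7
  step 17: row=7, L[7]='m', prepend. Next row=LF[7]=8
Reversed output: misunderstanding$

Answer: misunderstanding$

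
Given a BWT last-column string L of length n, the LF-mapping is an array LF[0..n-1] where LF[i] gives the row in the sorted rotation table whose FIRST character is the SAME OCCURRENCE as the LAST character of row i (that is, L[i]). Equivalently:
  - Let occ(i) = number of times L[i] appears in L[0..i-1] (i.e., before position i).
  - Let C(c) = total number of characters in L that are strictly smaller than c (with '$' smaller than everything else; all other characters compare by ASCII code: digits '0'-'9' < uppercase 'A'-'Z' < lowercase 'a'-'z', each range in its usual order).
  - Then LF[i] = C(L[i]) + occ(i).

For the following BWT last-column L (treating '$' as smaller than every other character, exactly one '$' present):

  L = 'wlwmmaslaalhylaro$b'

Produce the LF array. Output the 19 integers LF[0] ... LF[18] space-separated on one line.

Answer: 16 7 17 11 12 1 15 8 2 3 9 6 18 10 4 14 13 0 5

Derivation:
Char counts: '$':1, 'a':4, 'b':1, 'h':1, 'l':4, 'm':2, 'o':1, 'r':1, 's':1, 'w':2, 'y':1
C (first-col start): C('$')=0, C('a')=1, C('b')=5, C('h')=6, C('l')=7, C('m')=11, C('o')=13, C('r')=14, C('s')=15, C('w')=16, C('y')=18
L[0]='w': occ=0, LF[0]=C('w')+0=16+0=16
L[1]='l': occ=0, LF[1]=C('l')+0=7+0=7
L[2]='w': occ=1, LF[2]=C('w')+1=16+1=17
L[3]='m': occ=0, LF[3]=C('m')+0=11+0=11
L[4]='m': occ=1, LF[4]=C('m')+1=11+1=12
L[5]='a': occ=0, LF[5]=C('a')+0=1+0=1
L[6]='s': occ=0, LF[6]=C('s')+0=15+0=15
L[7]='l': occ=1, LF[7]=C('l')+1=7+1=8
L[8]='a': occ=1, LF[8]=C('a')+1=1+1=2
L[9]='a': occ=2, LF[9]=C('a')+2=1+2=3
L[10]='l': occ=2, LF[10]=C('l')+2=7+2=9
L[11]='h': occ=0, LF[11]=C('h')+0=6+0=6
L[12]='y': occ=0, LF[12]=C('y')+0=18+0=18
L[13]='l': occ=3, LF[13]=C('l')+3=7+3=10
L[14]='a': occ=3, LF[14]=C('a')+3=1+3=4
L[15]='r': occ=0, LF[15]=C('r')+0=14+0=14
L[16]='o': occ=0, LF[16]=C('o')+0=13+0=13
L[17]='$': occ=0, LF[17]=C('$')+0=0+0=0
L[18]='b': occ=0, LF[18]=C('b')+0=5+0=5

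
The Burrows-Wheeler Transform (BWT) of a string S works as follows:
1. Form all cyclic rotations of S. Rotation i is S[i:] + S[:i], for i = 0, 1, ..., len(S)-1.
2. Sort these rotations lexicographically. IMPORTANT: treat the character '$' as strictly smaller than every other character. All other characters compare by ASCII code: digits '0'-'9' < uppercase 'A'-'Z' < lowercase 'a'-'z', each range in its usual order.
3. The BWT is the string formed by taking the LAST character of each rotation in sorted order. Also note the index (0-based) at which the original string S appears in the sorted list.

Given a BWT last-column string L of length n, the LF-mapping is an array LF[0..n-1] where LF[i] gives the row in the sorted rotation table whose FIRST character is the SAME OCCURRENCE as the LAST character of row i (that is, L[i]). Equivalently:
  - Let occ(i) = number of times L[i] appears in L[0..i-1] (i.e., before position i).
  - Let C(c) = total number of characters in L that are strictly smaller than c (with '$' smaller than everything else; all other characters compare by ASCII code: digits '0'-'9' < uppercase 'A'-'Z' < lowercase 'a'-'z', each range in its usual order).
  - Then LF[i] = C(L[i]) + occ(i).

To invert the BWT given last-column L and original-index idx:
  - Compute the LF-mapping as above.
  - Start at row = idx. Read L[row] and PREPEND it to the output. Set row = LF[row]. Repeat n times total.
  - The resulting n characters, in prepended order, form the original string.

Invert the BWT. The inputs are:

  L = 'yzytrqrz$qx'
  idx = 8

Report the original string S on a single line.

LF mapping: 7 9 8 5 3 1 4 10 0 2 6
Walk LF starting at row 8, prepending L[row]:
  step 1: row=8, L[8]='$', prepend. Next row=LF[8]=0
  step 2: row=0, L[0]='y', prepend. Next row=LF[0]=7
  step 3: row=7, L[7]='z', prepend. Next row=LF[7]=10
  step 4: row=10, L[10]='x', prepend. Next row=LF[10]=6
  step 5: row=6, L[6]='r', prepend. Next row=LF[6]=4
  step 6: row=4, L[4]='r', prepend. Next row=LF[4]=3
  step 7: row=3, L[3]='t', prepend. Next row=LF[3]=5
  step 8: row=5, L[5]='q', prepend. Next row=LF[5]=1
  step 9: row=1, L[1]='z', prepend. Next row=LF[1]=9
  step 10: row=9, L[9]='q', prepend. Next row=LF[9]=2
  step 11: row=2, L[2]='y', prepend. Next row=LF[2]=8
Reversed output: yqzqtrrxzy$

Answer: yqzqtrrxzy$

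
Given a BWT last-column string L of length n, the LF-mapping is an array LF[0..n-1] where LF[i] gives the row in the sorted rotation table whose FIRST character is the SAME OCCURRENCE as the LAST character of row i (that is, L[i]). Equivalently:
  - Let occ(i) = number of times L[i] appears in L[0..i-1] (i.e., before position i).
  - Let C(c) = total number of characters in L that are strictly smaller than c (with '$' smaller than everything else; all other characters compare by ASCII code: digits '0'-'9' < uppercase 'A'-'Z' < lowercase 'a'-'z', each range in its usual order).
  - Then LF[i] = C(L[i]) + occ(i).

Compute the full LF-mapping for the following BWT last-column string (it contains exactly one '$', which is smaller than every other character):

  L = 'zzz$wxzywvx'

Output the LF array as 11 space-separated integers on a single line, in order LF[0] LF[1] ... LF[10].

Char counts: '$':1, 'v':1, 'w':2, 'x':2, 'y':1, 'z':4
C (first-col start): C('$')=0, C('v')=1, C('w')=2, C('x')=4, C('y')=6, C('z')=7
L[0]='z': occ=0, LF[0]=C('z')+0=7+0=7
L[1]='z': occ=1, LF[1]=C('z')+1=7+1=8
L[2]='z': occ=2, LF[2]=C('z')+2=7+2=9
L[3]='$': occ=0, LF[3]=C('$')+0=0+0=0
L[4]='w': occ=0, LF[4]=C('w')+0=2+0=2
L[5]='x': occ=0, LF[5]=C('x')+0=4+0=4
L[6]='z': occ=3, LF[6]=C('z')+3=7+3=10
L[7]='y': occ=0, LF[7]=C('y')+0=6+0=6
L[8]='w': occ=1, LF[8]=C('w')+1=2+1=3
L[9]='v': occ=0, LF[9]=C('v')+0=1+0=1
L[10]='x': occ=1, LF[10]=C('x')+1=4+1=5

Answer: 7 8 9 0 2 4 10 6 3 1 5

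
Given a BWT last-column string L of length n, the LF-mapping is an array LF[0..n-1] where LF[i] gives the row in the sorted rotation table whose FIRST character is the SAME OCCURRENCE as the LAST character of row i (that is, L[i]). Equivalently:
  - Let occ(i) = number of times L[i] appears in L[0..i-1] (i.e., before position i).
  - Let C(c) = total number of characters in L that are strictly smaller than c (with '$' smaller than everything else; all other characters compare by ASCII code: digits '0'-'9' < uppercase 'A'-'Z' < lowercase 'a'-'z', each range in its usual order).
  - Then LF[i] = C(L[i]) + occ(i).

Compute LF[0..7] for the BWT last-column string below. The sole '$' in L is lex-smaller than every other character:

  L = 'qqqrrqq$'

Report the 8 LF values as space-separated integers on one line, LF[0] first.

Char counts: '$':1, 'q':5, 'r':2
C (first-col start): C('$')=0, C('q')=1, C('r')=6
L[0]='q': occ=0, LF[0]=C('q')+0=1+0=1
L[1]='q': occ=1, LF[1]=C('q')+1=1+1=2
L[2]='q': occ=2, LF[2]=C('q')+2=1+2=3
L[3]='r': occ=0, LF[3]=C('r')+0=6+0=6
L[4]='r': occ=1, LF[4]=C('r')+1=6+1=7
L[5]='q': occ=3, LF[5]=C('q')+3=1+3=4
L[6]='q': occ=4, LF[6]=C('q')+4=1+4=5
L[7]='$': occ=0, LF[7]=C('$')+0=0+0=0

Answer: 1 2 3 6 7 4 5 0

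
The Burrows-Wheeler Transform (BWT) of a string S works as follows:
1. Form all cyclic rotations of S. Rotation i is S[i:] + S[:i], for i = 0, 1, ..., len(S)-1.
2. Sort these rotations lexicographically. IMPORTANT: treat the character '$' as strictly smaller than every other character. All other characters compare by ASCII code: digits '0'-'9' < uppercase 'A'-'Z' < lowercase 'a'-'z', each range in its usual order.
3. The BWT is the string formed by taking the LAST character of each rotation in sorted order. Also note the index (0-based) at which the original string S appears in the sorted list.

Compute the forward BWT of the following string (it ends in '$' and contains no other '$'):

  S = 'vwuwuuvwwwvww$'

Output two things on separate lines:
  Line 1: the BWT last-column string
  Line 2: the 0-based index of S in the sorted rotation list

All 14 rotations (rotation i = S[i:]+S[:i]):
  rot[0] = vwuwuuvwwwvww$
  rot[1] = wuwuuvwwwvww$v
  rot[2] = uwuuvwwwvww$vw
  rot[3] = wuuvwwwvww$vwu
  rot[4] = uuvwwwvww$vwuw
  rot[5] = uvwwwvww$vwuwu
  rot[6] = vwwwvww$vwuwuu
  rot[7] = wwwvww$vwuwuuv
  rot[8] = wwvww$vwuwuuvw
  rot[9] = wvww$vwuwuuvww
  rot[10] = vww$vwuwuuvwww
  rot[11] = ww$vwuwuuvwwwv
  rot[12] = w$vwuwuuvwwwvw
  rot[13] = $vwuwuuvwwwvww
Sorted (with $ < everything):
  sorted[0] = $vwuwuuvwwwvww  (last char: 'w')
  sorted[1] = uuvwwwvww$vwuw  (last char: 'w')
  sorted[2] = uvwwwvww$vwuwu  (last char: 'u')
  sorted[3] = uwuuvwwwvww$vw  (last char: 'w')
  sorted[4] = vwuwuuvwwwvww$  (last char: '$')
  sorted[5] = vww$vwuwuuvwww  (last char: 'w')
  sorted[6] = vwwwvww$vwuwuu  (last char: 'u')
  sorted[7] = w$vwuwuuvwwwvw  (last char: 'w')
  sorted[8] = wuuvwwwvww$vwu  (last char: 'u')
  sorted[9] = wuwuuvwwwvww$v  (last char: 'v')
  sorted[10] = wvww$vwuwuuvww  (last char: 'w')
  sorted[11] = ww$vwuwuuvwwwv  (last char: 'v')
  sorted[12] = wwvww$vwuwuuvw  (last char: 'w')
  sorted[13] = wwwvww$vwuwuuv  (last char: 'v')
Last column: wwuw$wuwuvwvwv
Original string S is at sorted index 4

Answer: wwuw$wuwuvwvwv
4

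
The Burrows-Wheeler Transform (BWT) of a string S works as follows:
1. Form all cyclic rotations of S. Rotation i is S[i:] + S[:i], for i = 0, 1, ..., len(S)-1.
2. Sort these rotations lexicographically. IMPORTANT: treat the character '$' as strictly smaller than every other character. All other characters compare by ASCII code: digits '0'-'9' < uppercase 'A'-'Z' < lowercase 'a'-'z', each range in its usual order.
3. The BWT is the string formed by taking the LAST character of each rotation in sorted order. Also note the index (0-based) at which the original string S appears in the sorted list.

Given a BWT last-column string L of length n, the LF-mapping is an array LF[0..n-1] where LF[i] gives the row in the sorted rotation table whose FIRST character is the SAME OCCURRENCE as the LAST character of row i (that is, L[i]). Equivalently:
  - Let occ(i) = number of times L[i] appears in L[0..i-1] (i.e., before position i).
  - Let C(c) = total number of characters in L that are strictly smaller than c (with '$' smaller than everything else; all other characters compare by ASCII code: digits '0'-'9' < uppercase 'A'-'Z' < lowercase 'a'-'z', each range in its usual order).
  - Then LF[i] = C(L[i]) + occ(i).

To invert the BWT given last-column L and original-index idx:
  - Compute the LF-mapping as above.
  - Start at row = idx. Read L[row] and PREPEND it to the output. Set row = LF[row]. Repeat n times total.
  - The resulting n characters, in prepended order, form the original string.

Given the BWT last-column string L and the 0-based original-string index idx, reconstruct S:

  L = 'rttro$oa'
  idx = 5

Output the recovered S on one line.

LF mapping: 4 6 7 5 2 0 3 1
Walk LF starting at row 5, prepending L[row]:
  step 1: row=5, L[5]='$', prepend. Next row=LF[5]=0
  step 2: row=0, L[0]='r', prepend. Next row=LF[0]=4
  step 3: row=4, L[4]='o', prepend. Next row=LF[4]=2
  step 4: row=2, L[2]='t', prepend. Next row=LF[2]=7
  step 5: row=7, L[7]='a', prepend. Next row=LF[7]=1
  step 6: row=1, L[1]='t', prepend. Next row=LF[1]=6
  step 7: row=6, L[6]='o', prepend. Next row=LF[6]=3
  step 8: row=3, L[3]='r', prepend. Next row=LF[3]=5
Reversed output: rotator$

Answer: rotator$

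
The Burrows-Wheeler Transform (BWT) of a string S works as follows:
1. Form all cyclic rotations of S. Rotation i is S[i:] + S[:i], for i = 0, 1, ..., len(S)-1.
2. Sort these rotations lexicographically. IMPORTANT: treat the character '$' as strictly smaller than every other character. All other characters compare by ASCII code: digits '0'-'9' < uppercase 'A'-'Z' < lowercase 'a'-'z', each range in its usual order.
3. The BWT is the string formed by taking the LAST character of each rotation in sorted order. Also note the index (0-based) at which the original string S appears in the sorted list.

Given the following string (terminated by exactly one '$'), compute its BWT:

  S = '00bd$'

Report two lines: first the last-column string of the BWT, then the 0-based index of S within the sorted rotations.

Answer: d$00b
1

Derivation:
All 5 rotations (rotation i = S[i:]+S[:i]):
  rot[0] = 00bd$
  rot[1] = 0bd$0
  rot[2] = bd$00
  rot[3] = d$00b
  rot[4] = $00bd
Sorted (with $ < everything):
  sorted[0] = $00bd  (last char: 'd')
  sorted[1] = 00bd$  (last char: '$')
  sorted[2] = 0bd$0  (last char: '0')
  sorted[3] = bd$00  (last char: '0')
  sorted[4] = d$00b  (last char: 'b')
Last column: d$00b
Original string S is at sorted index 1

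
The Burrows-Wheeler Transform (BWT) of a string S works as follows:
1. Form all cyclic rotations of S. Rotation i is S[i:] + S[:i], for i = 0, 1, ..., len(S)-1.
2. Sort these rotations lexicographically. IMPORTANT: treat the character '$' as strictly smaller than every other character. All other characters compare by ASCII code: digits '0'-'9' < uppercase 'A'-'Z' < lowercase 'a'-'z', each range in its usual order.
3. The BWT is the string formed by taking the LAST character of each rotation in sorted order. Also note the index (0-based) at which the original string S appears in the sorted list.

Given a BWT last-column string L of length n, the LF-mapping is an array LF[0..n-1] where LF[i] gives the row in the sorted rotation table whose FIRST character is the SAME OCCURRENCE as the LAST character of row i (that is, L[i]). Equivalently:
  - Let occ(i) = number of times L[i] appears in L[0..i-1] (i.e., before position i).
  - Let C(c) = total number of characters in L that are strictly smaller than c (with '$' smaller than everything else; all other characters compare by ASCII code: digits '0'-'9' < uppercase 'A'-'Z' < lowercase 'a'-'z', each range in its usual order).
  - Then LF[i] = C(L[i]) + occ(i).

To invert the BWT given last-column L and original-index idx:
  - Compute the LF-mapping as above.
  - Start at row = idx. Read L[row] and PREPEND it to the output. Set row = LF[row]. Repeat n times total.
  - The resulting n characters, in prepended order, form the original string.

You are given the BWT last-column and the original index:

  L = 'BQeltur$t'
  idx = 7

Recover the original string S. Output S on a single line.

LF mapping: 1 2 3 4 6 8 5 0 7
Walk LF starting at row 7, prepending L[row]:
  step 1: row=7, L[7]='$', prepend. Next row=LF[7]=0
  step 2: row=0, L[0]='B', prepend. Next row=LF[0]=1
  step 3: row=1, L[1]='Q', prepend. Next row=LF[1]=2
  step 4: row=2, L[2]='e', prepend. Next row=LF[2]=3
  step 5: row=3, L[3]='l', prepend. Next row=LF[3]=4
  step 6: row=4, L[4]='t', prepend. Next row=LF[4]=6
  step 7: row=6, L[6]='r', prepend. Next row=LF[6]=5
  step 8: row=5, L[5]='u', prepend. Next row=LF[5]=8
  step 9: row=8, L[8]='t', prepend. Next row=LF[8]=7
Reversed output: turtleQB$

Answer: turtleQB$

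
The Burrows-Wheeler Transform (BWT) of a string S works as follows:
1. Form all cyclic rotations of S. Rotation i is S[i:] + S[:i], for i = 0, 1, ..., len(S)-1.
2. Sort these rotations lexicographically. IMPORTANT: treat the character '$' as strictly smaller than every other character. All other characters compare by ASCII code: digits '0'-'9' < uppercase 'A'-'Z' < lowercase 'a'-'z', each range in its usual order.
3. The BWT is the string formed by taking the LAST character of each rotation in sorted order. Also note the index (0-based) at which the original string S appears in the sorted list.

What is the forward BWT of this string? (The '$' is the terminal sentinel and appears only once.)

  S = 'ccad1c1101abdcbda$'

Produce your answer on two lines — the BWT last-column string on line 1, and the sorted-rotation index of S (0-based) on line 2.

Answer: a11c0dd1cca1cd$abb
14

Derivation:
All 18 rotations (rotation i = S[i:]+S[:i]):
  rot[0] = ccad1c1101abdcbda$
  rot[1] = cad1c1101abdcbda$c
  rot[2] = ad1c1101abdcbda$cc
  rot[3] = d1c1101abdcbda$cca
  rot[4] = 1c1101abdcbda$ccad
  rot[5] = c1101abdcbda$ccad1
  rot[6] = 1101abdcbda$ccad1c
  rot[7] = 101abdcbda$ccad1c1
  rot[8] = 01abdcbda$ccad1c11
  rot[9] = 1abdcbda$ccad1c110
  rot[10] = abdcbda$ccad1c1101
  rot[11] = bdcbda$ccad1c1101a
  rot[12] = dcbda$ccad1c1101ab
  rot[13] = cbda$ccad1c1101abd
  rot[14] = bda$ccad1c1101abdc
  rot[15] = da$ccad1c1101abdcb
  rot[16] = a$ccad1c1101abdcbd
  rot[17] = $ccad1c1101abdcbda
Sorted (with $ < everything):
  sorted[0] = $ccad1c1101abdcbda  (last char: 'a')
  sorted[1] = 01abdcbda$ccad1c11  (last char: '1')
  sorted[2] = 101abdcbda$ccad1c1  (last char: '1')
  sorted[3] = 1101abdcbda$ccad1c  (last char: 'c')
  sorted[4] = 1abdcbda$ccad1c110  (last char: '0')
  sorted[5] = 1c1101abdcbda$ccad  (last char: 'd')
  sorted[6] = a$ccad1c1101abdcbd  (last char: 'd')
  sorted[7] = abdcbda$ccad1c1101  (last char: '1')
  sorted[8] = ad1c1101abdcbda$cc  (last char: 'c')
  sorted[9] = bda$ccad1c1101abdc  (last char: 'c')
  sorted[10] = bdcbda$ccad1c1101a  (last char: 'a')
  sorted[11] = c1101abdcbda$ccad1  (last char: '1')
  sorted[12] = cad1c1101abdcbda$c  (last char: 'c')
  sorted[13] = cbda$ccad1c1101abd  (last char: 'd')
  sorted[14] = ccad1c1101abdcbda$  (last char: '$')
  sorted[15] = d1c1101abdcbda$cca  (last char: 'a')
  sorted[16] = da$ccad1c1101abdcb  (last char: 'b')
  sorted[17] = dcbda$ccad1c1101ab  (last char: 'b')
Last column: a11c0dd1cca1cd$abb
Original string S is at sorted index 14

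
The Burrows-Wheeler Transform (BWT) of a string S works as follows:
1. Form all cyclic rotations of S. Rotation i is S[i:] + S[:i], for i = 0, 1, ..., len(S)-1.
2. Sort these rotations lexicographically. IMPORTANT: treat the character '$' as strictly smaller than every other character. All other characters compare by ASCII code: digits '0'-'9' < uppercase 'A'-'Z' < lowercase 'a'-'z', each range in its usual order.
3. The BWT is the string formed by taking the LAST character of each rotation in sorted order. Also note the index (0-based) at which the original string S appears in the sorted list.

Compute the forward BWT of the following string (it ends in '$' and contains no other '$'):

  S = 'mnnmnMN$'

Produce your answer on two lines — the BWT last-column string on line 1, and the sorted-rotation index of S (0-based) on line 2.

Answer: NnMn$mnm
4

Derivation:
All 8 rotations (rotation i = S[i:]+S[:i]):
  rot[0] = mnnmnMN$
  rot[1] = nnmnMN$m
  rot[2] = nmnMN$mn
  rot[3] = mnMN$mnn
  rot[4] = nMN$mnnm
  rot[5] = MN$mnnmn
  rot[6] = N$mnnmnM
  rot[7] = $mnnmnMN
Sorted (with $ < everything):
  sorted[0] = $mnnmnMN  (last char: 'N')
  sorted[1] = MN$mnnmn  (last char: 'n')
  sorted[2] = N$mnnmnM  (last char: 'M')
  sorted[3] = mnMN$mnn  (last char: 'n')
  sorted[4] = mnnmnMN$  (last char: '$')
  sorted[5] = nMN$mnnm  (last char: 'm')
  sorted[6] = nmnMN$mn  (last char: 'n')
  sorted[7] = nnmnMN$m  (last char: 'm')
Last column: NnMn$mnm
Original string S is at sorted index 4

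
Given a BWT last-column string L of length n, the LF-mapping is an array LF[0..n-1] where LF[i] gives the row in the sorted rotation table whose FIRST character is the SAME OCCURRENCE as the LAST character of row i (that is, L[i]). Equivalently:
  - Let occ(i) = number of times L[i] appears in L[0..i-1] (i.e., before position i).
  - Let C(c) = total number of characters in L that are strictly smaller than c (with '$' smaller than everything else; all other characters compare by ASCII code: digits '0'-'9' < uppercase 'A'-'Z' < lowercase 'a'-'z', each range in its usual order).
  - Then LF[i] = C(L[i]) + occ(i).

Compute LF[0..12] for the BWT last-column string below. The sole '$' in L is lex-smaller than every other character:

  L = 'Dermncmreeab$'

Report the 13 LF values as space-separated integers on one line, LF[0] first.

Answer: 1 5 11 8 10 4 9 12 6 7 2 3 0

Derivation:
Char counts: '$':1, 'D':1, 'a':1, 'b':1, 'c':1, 'e':3, 'm':2, 'n':1, 'r':2
C (first-col start): C('$')=0, C('D')=1, C('a')=2, C('b')=3, C('c')=4, C('e')=5, C('m')=8, C('n')=10, C('r')=11
L[0]='D': occ=0, LF[0]=C('D')+0=1+0=1
L[1]='e': occ=0, LF[1]=C('e')+0=5+0=5
L[2]='r': occ=0, LF[2]=C('r')+0=11+0=11
L[3]='m': occ=0, LF[3]=C('m')+0=8+0=8
L[4]='n': occ=0, LF[4]=C('n')+0=10+0=10
L[5]='c': occ=0, LF[5]=C('c')+0=4+0=4
L[6]='m': occ=1, LF[6]=C('m')+1=8+1=9
L[7]='r': occ=1, LF[7]=C('r')+1=11+1=12
L[8]='e': occ=1, LF[8]=C('e')+1=5+1=6
L[9]='e': occ=2, LF[9]=C('e')+2=5+2=7
L[10]='a': occ=0, LF[10]=C('a')+0=2+0=2
L[11]='b': occ=0, LF[11]=C('b')+0=3+0=3
L[12]='$': occ=0, LF[12]=C('$')+0=0+0=0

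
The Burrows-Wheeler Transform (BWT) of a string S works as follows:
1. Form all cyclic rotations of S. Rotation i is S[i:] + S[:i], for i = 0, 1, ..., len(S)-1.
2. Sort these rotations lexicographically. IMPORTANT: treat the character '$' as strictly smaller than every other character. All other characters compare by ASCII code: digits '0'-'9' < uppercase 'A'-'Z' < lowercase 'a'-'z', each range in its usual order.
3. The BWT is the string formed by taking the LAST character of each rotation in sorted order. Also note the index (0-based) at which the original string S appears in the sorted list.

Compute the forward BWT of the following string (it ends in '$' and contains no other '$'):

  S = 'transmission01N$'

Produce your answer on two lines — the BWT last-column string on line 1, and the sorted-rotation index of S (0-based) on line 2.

Answer: Nn01rsmsoaitsni$
15

Derivation:
All 16 rotations (rotation i = S[i:]+S[:i]):
  rot[0] = transmission01N$
  rot[1] = ransmission01N$t
  rot[2] = ansmission01N$tr
  rot[3] = nsmission01N$tra
  rot[4] = smission01N$tran
  rot[5] = mission01N$trans
  rot[6] = ission01N$transm
  rot[7] = ssion01N$transmi
  rot[8] = sion01N$transmis
  rot[9] = ion01N$transmiss
  rot[10] = on01N$transmissi
  rot[11] = n01N$transmissio
  rot[12] = 01N$transmission
  rot[13] = 1N$transmission0
  rot[14] = N$transmission01
  rot[15] = $transmission01N
Sorted (with $ < everything):
  sorted[0] = $transmission01N  (last char: 'N')
  sorted[1] = 01N$transmission  (last char: 'n')
  sorted[2] = 1N$transmission0  (last char: '0')
  sorted[3] = N$transmission01  (last char: '1')
  sorted[4] = ansmission01N$tr  (last char: 'r')
  sorted[5] = ion01N$transmiss  (last char: 's')
  sorted[6] = ission01N$transm  (last char: 'm')
  sorted[7] = mission01N$trans  (last char: 's')
  sorted[8] = n01N$transmissio  (last char: 'o')
  sorted[9] = nsmission01N$tra  (last char: 'a')
  sorted[10] = on01N$transmissi  (last char: 'i')
  sorted[11] = ransmission01N$t  (last char: 't')
  sorted[12] = sion01N$transmis  (last char: 's')
  sorted[13] = smission01N$tran  (last char: 'n')
  sorted[14] = ssion01N$transmi  (last char: 'i')
  sorted[15] = transmission01N$  (last char: '$')
Last column: Nn01rsmsoaitsni$
Original string S is at sorted index 15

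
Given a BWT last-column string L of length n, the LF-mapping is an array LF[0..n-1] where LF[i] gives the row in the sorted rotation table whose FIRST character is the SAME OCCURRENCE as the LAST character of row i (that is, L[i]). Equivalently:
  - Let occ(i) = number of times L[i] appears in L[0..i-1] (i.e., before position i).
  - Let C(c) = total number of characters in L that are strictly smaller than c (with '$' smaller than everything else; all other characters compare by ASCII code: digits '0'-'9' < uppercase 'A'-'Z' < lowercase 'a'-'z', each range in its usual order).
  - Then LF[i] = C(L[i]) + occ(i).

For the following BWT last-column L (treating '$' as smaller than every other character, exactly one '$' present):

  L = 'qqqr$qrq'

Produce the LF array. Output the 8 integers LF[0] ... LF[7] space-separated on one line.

Char counts: '$':1, 'q':5, 'r':2
C (first-col start): C('$')=0, C('q')=1, C('r')=6
L[0]='q': occ=0, LF[0]=C('q')+0=1+0=1
L[1]='q': occ=1, LF[1]=C('q')+1=1+1=2
L[2]='q': occ=2, LF[2]=C('q')+2=1+2=3
L[3]='r': occ=0, LF[3]=C('r')+0=6+0=6
L[4]='$': occ=0, LF[4]=C('$')+0=0+0=0
L[5]='q': occ=3, LF[5]=C('q')+3=1+3=4
L[6]='r': occ=1, LF[6]=C('r')+1=6+1=7
L[7]='q': occ=4, LF[7]=C('q')+4=1+4=5

Answer: 1 2 3 6 0 4 7 5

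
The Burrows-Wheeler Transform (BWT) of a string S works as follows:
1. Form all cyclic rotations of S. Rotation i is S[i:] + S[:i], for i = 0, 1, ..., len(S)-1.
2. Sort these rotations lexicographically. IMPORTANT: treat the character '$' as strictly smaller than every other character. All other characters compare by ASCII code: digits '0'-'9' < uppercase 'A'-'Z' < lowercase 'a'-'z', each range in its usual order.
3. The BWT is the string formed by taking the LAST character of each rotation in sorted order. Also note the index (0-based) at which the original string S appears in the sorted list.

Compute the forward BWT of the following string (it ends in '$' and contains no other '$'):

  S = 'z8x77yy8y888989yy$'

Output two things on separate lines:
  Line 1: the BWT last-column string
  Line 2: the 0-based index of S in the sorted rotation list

Answer: yx7y889zy888y8y97$
17

Derivation:
All 18 rotations (rotation i = S[i:]+S[:i]):
  rot[0] = z8x77yy8y888989yy$
  rot[1] = 8x77yy8y888989yy$z
  rot[2] = x77yy8y888989yy$z8
  rot[3] = 77yy8y888989yy$z8x
  rot[4] = 7yy8y888989yy$z8x7
  rot[5] = yy8y888989yy$z8x77
  rot[6] = y8y888989yy$z8x77y
  rot[7] = 8y888989yy$z8x77yy
  rot[8] = y888989yy$z8x77yy8
  rot[9] = 888989yy$z8x77yy8y
  rot[10] = 88989yy$z8x77yy8y8
  rot[11] = 8989yy$z8x77yy8y88
  rot[12] = 989yy$z8x77yy8y888
  rot[13] = 89yy$z8x77yy8y8889
  rot[14] = 9yy$z8x77yy8y88898
  rot[15] = yy$z8x77yy8y888989
  rot[16] = y$z8x77yy8y888989y
  rot[17] = $z8x77yy8y888989yy
Sorted (with $ < everything):
  sorted[0] = $z8x77yy8y888989yy  (last char: 'y')
  sorted[1] = 77yy8y888989yy$z8x  (last char: 'x')
  sorted[2] = 7yy8y888989yy$z8x7  (last char: '7')
  sorted[3] = 888989yy$z8x77yy8y  (last char: 'y')
  sorted[4] = 88989yy$z8x77yy8y8  (last char: '8')
  sorted[5] = 8989yy$z8x77yy8y88  (last char: '8')
  sorted[6] = 89yy$z8x77yy8y8889  (last char: '9')
  sorted[7] = 8x77yy8y888989yy$z  (last char: 'z')
  sorted[8] = 8y888989yy$z8x77yy  (last char: 'y')
  sorted[9] = 989yy$z8x77yy8y888  (last char: '8')
  sorted[10] = 9yy$z8x77yy8y88898  (last char: '8')
  sorted[11] = x77yy8y888989yy$z8  (last char: '8')
  sorted[12] = y$z8x77yy8y888989y  (last char: 'y')
  sorted[13] = y888989yy$z8x77yy8  (last char: '8')
  sorted[14] = y8y888989yy$z8x77y  (last char: 'y')
  sorted[15] = yy$z8x77yy8y888989  (last char: '9')
  sorted[16] = yy8y888989yy$z8x77  (last char: '7')
  sorted[17] = z8x77yy8y888989yy$  (last char: '$')
Last column: yx7y889zy888y8y97$
Original string S is at sorted index 17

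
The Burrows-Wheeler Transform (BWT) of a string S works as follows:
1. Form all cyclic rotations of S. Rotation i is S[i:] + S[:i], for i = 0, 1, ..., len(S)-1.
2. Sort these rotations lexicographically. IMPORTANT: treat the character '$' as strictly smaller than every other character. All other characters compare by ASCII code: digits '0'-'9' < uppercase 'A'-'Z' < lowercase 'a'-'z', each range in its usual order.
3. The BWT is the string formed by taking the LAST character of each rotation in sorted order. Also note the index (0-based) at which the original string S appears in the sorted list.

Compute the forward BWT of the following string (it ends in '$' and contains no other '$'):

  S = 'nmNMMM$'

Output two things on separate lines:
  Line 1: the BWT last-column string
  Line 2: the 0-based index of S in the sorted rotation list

Answer: MMMNmn$
6

Derivation:
All 7 rotations (rotation i = S[i:]+S[:i]):
  rot[0] = nmNMMM$
  rot[1] = mNMMM$n
  rot[2] = NMMM$nm
  rot[3] = MMM$nmN
  rot[4] = MM$nmNM
  rot[5] = M$nmNMM
  rot[6] = $nmNMMM
Sorted (with $ < everything):
  sorted[0] = $nmNMMM  (last char: 'M')
  sorted[1] = M$nmNMM  (last char: 'M')
  sorted[2] = MM$nmNM  (last char: 'M')
  sorted[3] = MMM$nmN  (last char: 'N')
  sorted[4] = NMMM$nm  (last char: 'm')
  sorted[5] = mNMMM$n  (last char: 'n')
  sorted[6] = nmNMMM$  (last char: '$')
Last column: MMMNmn$
Original string S is at sorted index 6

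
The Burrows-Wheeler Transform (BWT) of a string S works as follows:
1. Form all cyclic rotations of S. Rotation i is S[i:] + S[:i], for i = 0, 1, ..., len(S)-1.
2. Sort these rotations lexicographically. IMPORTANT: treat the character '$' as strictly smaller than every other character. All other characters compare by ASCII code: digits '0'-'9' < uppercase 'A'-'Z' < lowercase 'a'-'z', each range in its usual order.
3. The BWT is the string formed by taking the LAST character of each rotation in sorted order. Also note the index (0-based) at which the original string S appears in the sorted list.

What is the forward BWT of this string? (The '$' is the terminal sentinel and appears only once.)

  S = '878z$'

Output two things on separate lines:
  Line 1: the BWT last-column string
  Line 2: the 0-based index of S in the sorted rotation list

All 5 rotations (rotation i = S[i:]+S[:i]):
  rot[0] = 878z$
  rot[1] = 78z$8
  rot[2] = 8z$87
  rot[3] = z$878
  rot[4] = $878z
Sorted (with $ < everything):
  sorted[0] = $878z  (last char: 'z')
  sorted[1] = 78z$8  (last char: '8')
  sorted[2] = 878z$  (last char: '$')
  sorted[3] = 8z$87  (last char: '7')
  sorted[4] = z$878  (last char: '8')
Last column: z8$78
Original string S is at sorted index 2

Answer: z8$78
2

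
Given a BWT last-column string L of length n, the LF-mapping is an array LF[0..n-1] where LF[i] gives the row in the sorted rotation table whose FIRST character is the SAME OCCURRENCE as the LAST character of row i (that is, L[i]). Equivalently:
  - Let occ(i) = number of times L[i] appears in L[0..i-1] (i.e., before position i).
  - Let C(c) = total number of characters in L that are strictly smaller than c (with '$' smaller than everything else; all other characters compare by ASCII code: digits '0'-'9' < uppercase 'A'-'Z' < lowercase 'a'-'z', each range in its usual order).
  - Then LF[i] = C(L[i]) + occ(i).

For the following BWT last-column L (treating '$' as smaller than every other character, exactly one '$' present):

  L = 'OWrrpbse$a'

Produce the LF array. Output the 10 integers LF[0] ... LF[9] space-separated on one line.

Answer: 1 2 7 8 6 4 9 5 0 3

Derivation:
Char counts: '$':1, 'O':1, 'W':1, 'a':1, 'b':1, 'e':1, 'p':1, 'r':2, 's':1
C (first-col start): C('$')=0, C('O')=1, C('W')=2, C('a')=3, C('b')=4, C('e')=5, C('p')=6, C('r')=7, C('s')=9
L[0]='O': occ=0, LF[0]=C('O')+0=1+0=1
L[1]='W': occ=0, LF[1]=C('W')+0=2+0=2
L[2]='r': occ=0, LF[2]=C('r')+0=7+0=7
L[3]='r': occ=1, LF[3]=C('r')+1=7+1=8
L[4]='p': occ=0, LF[4]=C('p')+0=6+0=6
L[5]='b': occ=0, LF[5]=C('b')+0=4+0=4
L[6]='s': occ=0, LF[6]=C('s')+0=9+0=9
L[7]='e': occ=0, LF[7]=C('e')+0=5+0=5
L[8]='$': occ=0, LF[8]=C('$')+0=0+0=0
L[9]='a': occ=0, LF[9]=C('a')+0=3+0=3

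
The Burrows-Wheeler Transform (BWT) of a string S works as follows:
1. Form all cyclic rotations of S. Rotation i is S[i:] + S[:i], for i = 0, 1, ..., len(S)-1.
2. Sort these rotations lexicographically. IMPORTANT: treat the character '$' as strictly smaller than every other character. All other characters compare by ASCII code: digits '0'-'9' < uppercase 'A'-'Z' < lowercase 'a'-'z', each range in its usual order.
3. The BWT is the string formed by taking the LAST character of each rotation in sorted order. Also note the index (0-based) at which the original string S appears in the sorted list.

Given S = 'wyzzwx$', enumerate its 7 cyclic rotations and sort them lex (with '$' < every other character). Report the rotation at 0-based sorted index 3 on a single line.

Answer: x$wyzzw

Derivation:
All 7 rotations (rotation i = S[i:]+S[:i]):
  rot[0] = wyzzwx$
  rot[1] = yzzwx$w
  rot[2] = zzwx$wy
  rot[3] = zwx$wyz
  rot[4] = wx$wyzz
  rot[5] = x$wyzzw
  rot[6] = $wyzzwx
Sorted (with $ < everything):
  sorted[0] = $wyzzwx
  sorted[1] = wx$wyzz
  sorted[2] = wyzzwx$
  sorted[3] = x$wyzzw
  sorted[4] = yzzwx$w
  sorted[5] = zwx$wyz
  sorted[6] = zzwx$wy
sorted[3] = x$wyzzw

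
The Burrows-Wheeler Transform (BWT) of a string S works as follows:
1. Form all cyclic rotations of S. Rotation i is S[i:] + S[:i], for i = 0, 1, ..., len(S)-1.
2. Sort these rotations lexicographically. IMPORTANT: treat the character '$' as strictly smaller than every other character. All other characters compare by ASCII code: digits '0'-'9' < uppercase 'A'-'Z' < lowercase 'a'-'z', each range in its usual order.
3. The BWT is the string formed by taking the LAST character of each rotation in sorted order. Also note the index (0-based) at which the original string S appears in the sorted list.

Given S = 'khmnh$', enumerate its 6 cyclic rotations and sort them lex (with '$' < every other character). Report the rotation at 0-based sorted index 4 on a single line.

All 6 rotations (rotation i = S[i:]+S[:i]):
  rot[0] = khmnh$
  rot[1] = hmnh$k
  rot[2] = mnh$kh
  rot[3] = nh$khm
  rot[4] = h$khmn
  rot[5] = $khmnh
Sorted (with $ < everything):
  sorted[0] = $khmnh
  sorted[1] = h$khmn
  sorted[2] = hmnh$k
  sorted[3] = khmnh$
  sorted[4] = mnh$kh
  sorted[5] = nh$khm
sorted[4] = mnh$kh

Answer: mnh$kh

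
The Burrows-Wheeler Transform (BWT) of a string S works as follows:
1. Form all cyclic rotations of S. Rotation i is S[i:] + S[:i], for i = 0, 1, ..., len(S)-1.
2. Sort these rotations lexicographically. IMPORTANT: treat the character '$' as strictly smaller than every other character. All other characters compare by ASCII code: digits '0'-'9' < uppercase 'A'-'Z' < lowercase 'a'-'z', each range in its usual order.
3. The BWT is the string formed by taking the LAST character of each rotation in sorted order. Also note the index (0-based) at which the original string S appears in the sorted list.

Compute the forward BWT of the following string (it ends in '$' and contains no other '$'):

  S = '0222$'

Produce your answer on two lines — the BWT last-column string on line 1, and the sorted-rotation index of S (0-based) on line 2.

All 5 rotations (rotation i = S[i:]+S[:i]):
  rot[0] = 0222$
  rot[1] = 222$0
  rot[2] = 22$02
  rot[3] = 2$022
  rot[4] = $0222
Sorted (with $ < everything):
  sorted[0] = $0222  (last char: '2')
  sorted[1] = 0222$  (last char: '$')
  sorted[2] = 2$022  (last char: '2')
  sorted[3] = 22$02  (last char: '2')
  sorted[4] = 222$0  (last char: '0')
Last column: 2$220
Original string S is at sorted index 1

Answer: 2$220
1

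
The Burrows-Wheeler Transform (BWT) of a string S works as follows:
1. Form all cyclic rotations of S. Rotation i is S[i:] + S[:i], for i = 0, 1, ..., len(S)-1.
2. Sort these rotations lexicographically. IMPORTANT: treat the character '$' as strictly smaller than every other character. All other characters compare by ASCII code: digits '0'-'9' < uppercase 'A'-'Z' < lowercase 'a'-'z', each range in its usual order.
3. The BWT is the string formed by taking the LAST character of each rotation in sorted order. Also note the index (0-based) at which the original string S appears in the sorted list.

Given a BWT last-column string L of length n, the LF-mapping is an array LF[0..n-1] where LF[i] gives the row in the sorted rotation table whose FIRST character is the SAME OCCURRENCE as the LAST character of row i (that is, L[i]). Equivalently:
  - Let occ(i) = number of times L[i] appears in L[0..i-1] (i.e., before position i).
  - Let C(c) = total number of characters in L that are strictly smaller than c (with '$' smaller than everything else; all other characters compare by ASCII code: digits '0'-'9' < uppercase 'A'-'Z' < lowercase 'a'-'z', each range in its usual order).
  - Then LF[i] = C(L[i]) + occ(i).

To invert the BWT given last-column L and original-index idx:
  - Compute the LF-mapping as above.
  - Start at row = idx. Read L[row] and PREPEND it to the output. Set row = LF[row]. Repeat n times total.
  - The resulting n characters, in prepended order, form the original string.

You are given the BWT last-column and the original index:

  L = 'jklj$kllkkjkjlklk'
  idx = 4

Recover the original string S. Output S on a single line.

LF mapping: 1 5 12 2 0 6 13 14 7 8 3 9 4 15 10 16 11
Walk LF starting at row 4, prepending L[row]:
  step 1: row=4, L[4]='$', prepend. Next row=LF[4]=0
  step 2: row=0, L[0]='j', prepend. Next row=LF[0]=1
  step 3: row=1, L[1]='k', prepend. Next row=LF[1]=5
  step 4: row=5, L[5]='k', prepend. Next row=LF[5]=6
  step 5: row=6, L[6]='l', prepend. Next row=LF[6]=13
  step 6: row=13, L[13]='l', prepend. Next row=LF[13]=15
  step 7: row=15, L[15]='l', prepend. Next row=LF[15]=16
  step 8: row=16, L[16]='k', prepend. Next row=LF[16]=11
  step 9: row=11, L[11]='k', prepend. Next row=LF[11]=9
  step 10: row=9, L[9]='k', prepend. Next row=LF[9]=8
  step 11: row=8, L[8]='k', prepend. Next row=LF[8]=7
  step 12: row=7, L[7]='l', prepend. Next row=LF[7]=14
  step 13: row=14, L[14]='k', prepend. Next row=LF[14]=10
  step 14: row=10, L[10]='j', prepend. Next row=LF[10]=3
  step 15: row=3, L[3]='j', prepend. Next row=LF[3]=2
  step 16: row=2, L[2]='l', prepend. Next row=LF[2]=12
  step 17: row=12, L[12]='j', prepend. Next row=LF[12]=4
Reversed output: jljjklkkkklllkkj$

Answer: jljjklkkkklllkkj$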